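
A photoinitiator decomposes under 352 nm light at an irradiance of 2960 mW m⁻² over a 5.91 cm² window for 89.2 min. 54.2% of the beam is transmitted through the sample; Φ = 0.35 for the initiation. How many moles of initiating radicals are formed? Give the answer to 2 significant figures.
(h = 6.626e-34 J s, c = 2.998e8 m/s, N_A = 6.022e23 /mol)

Photon energy at 352 nm: hc/λ = (6.626e-34)(2.998e8)/(352e-9) = 5.643e-19 J.
Energy delivered: (2960 mW m⁻²)(5.91e-4 m²)(5352 s) = 9.363 J.
Photons incident: 9.363 / 5.643e-19 = 1.659e19, i.e. 1.659e19/6.022e23 = 2.755e-5 mol.
Fraction absorbed: 1 − 54.2/100 = 0.4580.
Photons absorbed: 0.4580 × 2.755e-5 = 1.262e-5 mol.
Product: Φ × n_abs = 0.35 × 1.262e-5 = 4.417e-6 mol.

4.4e-6 mol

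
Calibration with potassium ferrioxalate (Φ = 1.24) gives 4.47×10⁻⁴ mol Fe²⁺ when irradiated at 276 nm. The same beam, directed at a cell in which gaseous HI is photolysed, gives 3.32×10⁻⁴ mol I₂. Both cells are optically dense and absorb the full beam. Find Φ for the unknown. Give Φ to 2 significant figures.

Photons absorbed by the actinometer: 4.47×10⁻⁴ / 1.24 = 3.605×10⁻⁴ mol.
Φ(unknown) = 3.32×10⁻⁴ / 3.605×10⁻⁴ = 0.92.

Φ = 0.92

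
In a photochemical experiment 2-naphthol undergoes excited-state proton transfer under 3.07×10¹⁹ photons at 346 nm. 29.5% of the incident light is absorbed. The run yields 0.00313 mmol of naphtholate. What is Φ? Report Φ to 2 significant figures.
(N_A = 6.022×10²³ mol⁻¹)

Φ = 0.21

Product: 0.00313 mmol = 3.13×10⁻⁶ mol.
Moles of photons: 3.07×10¹⁹ / 6.022×10²³ = 5.098×10⁻⁵ mol.
Photons absorbed: 0.295 × 5.098×10⁻⁵ = 1.504×10⁻⁵ mol.
Φ = 3.13×10⁻⁶ mol / 1.504×10⁻⁵ mol photons = 0.21.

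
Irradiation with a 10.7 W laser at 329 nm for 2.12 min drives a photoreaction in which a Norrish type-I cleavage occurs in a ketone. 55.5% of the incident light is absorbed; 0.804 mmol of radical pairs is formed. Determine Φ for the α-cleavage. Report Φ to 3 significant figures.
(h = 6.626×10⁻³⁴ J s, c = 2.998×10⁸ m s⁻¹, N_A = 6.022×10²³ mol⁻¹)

Φ = 0.387

Product: 0.804 mmol = 8.04×10⁻⁴ mol.
Photon energy at 329 nm: hc/λ = (6.626×10⁻³⁴)(2.998×10⁸)/(329×10⁻⁹) = 6.038×10⁻¹⁹ J.
Energy delivered: (10.7 W)(127.2 s) = 1361 J.
Photons incident: 1361 / 6.038×10⁻¹⁹ = 2.254×10²¹, i.e. 2.254×10²¹/6.022×10²³ = 0.003743 mol.
Photons absorbed: 0.555 × 0.003743 = 0.002077 mol.
Φ = 8.04×10⁻⁴ mol / 0.002077 mol photons = 0.387.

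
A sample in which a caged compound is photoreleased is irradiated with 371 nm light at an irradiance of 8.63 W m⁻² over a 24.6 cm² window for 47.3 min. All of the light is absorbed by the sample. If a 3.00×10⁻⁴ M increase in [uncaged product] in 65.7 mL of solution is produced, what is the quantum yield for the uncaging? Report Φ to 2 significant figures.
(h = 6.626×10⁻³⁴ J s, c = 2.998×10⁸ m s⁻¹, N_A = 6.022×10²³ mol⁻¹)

Product: (3.00×10⁻⁴ M)(0.0657 L) = 1.971×10⁻⁵ mol.
Photon energy at 371 nm: hc/λ = (6.626×10⁻³⁴)(2.998×10⁸)/(371×10⁻⁹) = 5.354×10⁻¹⁹ J.
Energy delivered: (8.63 W m⁻²)(24.6×10⁻⁴ m²)(2838 s) = 60.25 J.
Photons incident: 60.25 / 5.354×10⁻¹⁹ = 1.125×10²⁰, i.e. 1.125×10²⁰/6.022×10²³ = 1.868×10⁻⁴ mol.
Φ = 1.971×10⁻⁵ mol / 1.868×10⁻⁴ mol photons = 0.11.

Φ = 0.11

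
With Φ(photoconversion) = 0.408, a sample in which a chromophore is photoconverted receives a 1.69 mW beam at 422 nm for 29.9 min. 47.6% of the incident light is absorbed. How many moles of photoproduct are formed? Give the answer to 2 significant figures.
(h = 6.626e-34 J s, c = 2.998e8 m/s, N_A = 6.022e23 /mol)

Photon energy at 422 nm: hc/λ = (6.626e-34)(2.998e8)/(422e-9) = 4.707e-19 J.
Energy delivered: (1.69 mW)(1794 s) = 3.032 J.
Photons incident: 3.032 / 4.707e-19 = 6.441e18, i.e. 6.441e18/6.022e23 = 1.070e-5 mol.
Photons absorbed: 0.476 × 1.070e-5 = 5.093e-6 mol.
Product: Φ × n_abs = 0.408 × 5.093e-6 = 2.078e-6 mol.

2.1e-6 mol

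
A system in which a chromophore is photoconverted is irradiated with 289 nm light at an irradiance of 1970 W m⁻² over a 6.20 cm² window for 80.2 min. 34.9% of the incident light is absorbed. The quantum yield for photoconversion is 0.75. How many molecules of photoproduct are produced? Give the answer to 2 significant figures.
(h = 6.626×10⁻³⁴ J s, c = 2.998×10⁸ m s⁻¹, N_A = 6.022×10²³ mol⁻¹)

Photon energy at 289 nm: hc/λ = (6.626×10⁻³⁴)(2.998×10⁸)/(289×10⁻⁹) = 6.874×10⁻¹⁹ J.
Energy delivered: (1970 W m⁻²)(6.20×10⁻⁴ m²)(4812 s) = 5877 J.
Photons incident: 5877 / 6.874×10⁻¹⁹ = 8.550×10²¹, i.e. 8.550×10²¹/6.022×10²³ = 0.01420 mol.
Photons absorbed: 0.349 × 0.01420 = 0.004956 mol.
Product: Φ × n_abs = 0.75 × 0.004956 = 0.003717 mol.
As a count: 0.003717 × 6.022×10²³ = 2.2×10²¹.

2.2×10²¹ molecules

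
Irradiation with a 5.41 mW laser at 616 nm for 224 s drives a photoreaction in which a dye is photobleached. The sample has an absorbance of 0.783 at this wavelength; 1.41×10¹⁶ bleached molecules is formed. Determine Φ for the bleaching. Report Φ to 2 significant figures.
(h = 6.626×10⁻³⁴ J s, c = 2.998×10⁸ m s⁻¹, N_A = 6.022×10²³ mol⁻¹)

Product: 1.41×10¹⁶ / 6.022×10²³ = 2.341×10⁻⁸ mol.
Photon energy at 616 nm: hc/λ = (6.626×10⁻³⁴)(2.998×10⁸)/(616×10⁻⁹) = 3.225×10⁻¹⁹ J.
Energy delivered: (5.41 mW)(224 s) = 1.212 J.
Photons incident: 1.212 / 3.225×10⁻¹⁹ = 3.758×10¹⁸, i.e. 3.758×10¹⁸/6.022×10²³ = 6.240×10⁻⁶ mol.
Fraction absorbed: 1 − 10^(−0.783) = 0.8352.
Photons absorbed: 0.8352 × 6.240×10⁻⁶ = 5.212×10⁻⁶ mol.
Φ = 2.341×10⁻⁸ mol / 5.212×10⁻⁶ mol photons = 0.0045.

Φ = 0.0045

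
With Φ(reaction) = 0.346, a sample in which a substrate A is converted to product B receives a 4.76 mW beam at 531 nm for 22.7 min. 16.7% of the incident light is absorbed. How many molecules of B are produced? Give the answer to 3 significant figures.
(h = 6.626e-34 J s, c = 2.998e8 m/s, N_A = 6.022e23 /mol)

Photon energy at 531 nm: hc/λ = (6.626e-34)(2.998e8)/(531e-9) = 3.741e-19 J.
Energy delivered: (4.76 mW)(1362 s) = 6.483 J.
Photons incident: 6.483 / 3.741e-19 = 1.733e19, i.e. 1.733e19/6.022e23 = 2.878e-5 mol.
Photons absorbed: 0.167 × 2.878e-5 = 4.806e-6 mol.
Product: Φ × n_abs = 0.346 × 4.806e-6 = 1.663e-6 mol.
As a count: 1.663e-6 × 6.022e23 = 1.00e18.

1.00e18 molecules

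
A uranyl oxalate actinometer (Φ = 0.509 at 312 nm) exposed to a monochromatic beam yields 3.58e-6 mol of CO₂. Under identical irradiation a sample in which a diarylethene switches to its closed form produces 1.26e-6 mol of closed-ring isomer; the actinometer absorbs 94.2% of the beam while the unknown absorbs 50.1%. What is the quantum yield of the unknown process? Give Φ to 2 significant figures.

Photons absorbed by the actinometer: 3.58e-6 / 0.509 = 7.033e-6 mol.
Incident flux: 7.033e-6 / 0.942 = 7.466e-6 einstein.
Absorbed by unknown: 0.501 × 7.466e-6 = 3.740e-6 mol.
Φ(unknown) = 1.26e-6 / 3.740e-6 = 0.34.

Φ = 0.34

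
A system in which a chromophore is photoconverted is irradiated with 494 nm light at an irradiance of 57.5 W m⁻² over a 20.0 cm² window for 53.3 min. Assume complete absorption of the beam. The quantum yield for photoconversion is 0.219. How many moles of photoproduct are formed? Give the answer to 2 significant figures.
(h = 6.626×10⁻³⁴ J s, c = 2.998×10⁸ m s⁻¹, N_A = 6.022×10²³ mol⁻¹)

3.3×10⁻⁴ mol

Photon energy at 494 nm: hc/λ = (6.626×10⁻³⁴)(2.998×10⁸)/(494×10⁻⁹) = 4.021×10⁻¹⁹ J.
Energy delivered: (57.5 W m⁻²)(20.0×10⁻⁴ m²)(3198 s) = 367.8 J.
Photons incident: 367.8 / 4.021×10⁻¹⁹ = 9.147×10²⁰, i.e. 9.147×10²⁰/6.022×10²³ = 0.001519 mol.
Product: Φ × n_abs = 0.219 × 0.001519 = 3.327×10⁻⁴ mol.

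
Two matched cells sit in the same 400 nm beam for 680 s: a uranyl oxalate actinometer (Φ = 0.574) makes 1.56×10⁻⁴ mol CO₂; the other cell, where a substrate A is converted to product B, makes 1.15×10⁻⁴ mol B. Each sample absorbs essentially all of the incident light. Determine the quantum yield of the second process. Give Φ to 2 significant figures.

Photons absorbed by the actinometer: 1.56×10⁻⁴ / 0.574 = 2.718×10⁻⁴ mol.
Φ(unknown) = 1.15×10⁻⁴ / 2.718×10⁻⁴ = 0.42.

Φ = 0.42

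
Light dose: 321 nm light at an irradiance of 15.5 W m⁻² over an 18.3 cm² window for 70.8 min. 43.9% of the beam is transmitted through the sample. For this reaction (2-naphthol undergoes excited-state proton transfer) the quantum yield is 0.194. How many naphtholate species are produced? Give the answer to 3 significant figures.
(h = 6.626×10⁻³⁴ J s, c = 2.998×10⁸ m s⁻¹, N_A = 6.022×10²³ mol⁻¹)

2.12×10¹⁹ species

Photon energy at 321 nm: hc/λ = (6.626×10⁻³⁴)(2.998×10⁸)/(321×10⁻⁹) = 6.188×10⁻¹⁹ J.
Energy delivered: (15.5 W m⁻²)(18.3×10⁻⁴ m²)(4248 s) = 120.5 J.
Photons incident: 120.5 / 6.188×10⁻¹⁹ = 1.947×10²⁰, i.e. 1.947×10²⁰/6.022×10²³ = 3.233×10⁻⁴ mol.
Fraction absorbed: 1 − 43.9/100 = 0.5610.
Photons absorbed: 0.5610 × 3.233×10⁻⁴ = 1.814×10⁻⁴ mol.
Product: Φ × n_abs = 0.194 × 1.814×10⁻⁴ = 3.519×10⁻⁵ mol.
As a count: 3.519×10⁻⁵ × 6.022×10²³ = 2.12×10¹⁹.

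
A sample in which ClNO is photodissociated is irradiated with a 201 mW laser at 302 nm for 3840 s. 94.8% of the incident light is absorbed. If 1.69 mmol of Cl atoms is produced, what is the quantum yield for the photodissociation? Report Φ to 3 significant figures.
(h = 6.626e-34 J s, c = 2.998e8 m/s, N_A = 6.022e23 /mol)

Φ = 0.915

Product: 1.69 mmol = 0.00169 mol.
Photon energy at 302 nm: hc/λ = (6.626e-34)(2.998e8)/(302e-9) = 6.578e-19 J.
Energy delivered: (201 mW)(3840 s) = 771.8 J.
Photons incident: 771.8 / 6.578e-19 = 1.173e21, i.e. 1.173e21/6.022e23 = 0.001948 mol.
Photons absorbed: 0.948 × 0.001948 = 0.001847 mol.
Φ = 0.00169 mol / 0.001847 mol photons = 0.915.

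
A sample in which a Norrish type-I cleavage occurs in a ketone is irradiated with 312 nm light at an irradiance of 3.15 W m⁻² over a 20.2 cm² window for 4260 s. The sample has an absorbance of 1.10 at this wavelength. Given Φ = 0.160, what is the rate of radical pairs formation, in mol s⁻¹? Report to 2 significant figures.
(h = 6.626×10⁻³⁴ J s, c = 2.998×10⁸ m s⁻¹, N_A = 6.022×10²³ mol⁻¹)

2.4×10⁻⁹ mol s⁻¹

Photon energy at 312 nm: hc/λ = (6.626×10⁻³⁴)(2.998×10⁸)/(312×10⁻⁹) = 6.367×10⁻¹⁹ J.
Energy delivered: (3.15 W m⁻²)(20.2×10⁻⁴ m²)(4260 s) = 27.11 J.
Photons incident: 27.11 / 6.367×10⁻¹⁹ = 4.258×10¹⁹, i.e. 4.258×10¹⁹/6.022×10²³ = 7.071×10⁻⁵ mol.
Fraction absorbed: 1 − 10^(−1.10) = 0.9206.
Photons absorbed: 0.9206 × 7.071×10⁻⁵ = 6.510×10⁻⁵ mol.
Product formed: 0.160 × 6.510×10⁻⁵ = 1.042×10⁻⁵ mol.
Rate: 1.042×10⁻⁵ / 4260 s = 2.4×10⁻⁹ mol s⁻¹.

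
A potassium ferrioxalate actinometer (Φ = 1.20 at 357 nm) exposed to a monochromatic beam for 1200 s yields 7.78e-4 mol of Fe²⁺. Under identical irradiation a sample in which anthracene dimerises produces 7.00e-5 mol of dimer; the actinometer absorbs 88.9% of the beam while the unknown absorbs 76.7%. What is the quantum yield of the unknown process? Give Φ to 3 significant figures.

Φ = 0.125

Photons absorbed by the actinometer: 7.78e-4 / 1.20 = 6.483e-4 mol.
Incident flux: 6.483e-4 / 0.889 = 7.292e-4 einstein.
Absorbed by unknown: 0.767 × 7.292e-4 = 5.593e-4 mol.
Φ(unknown) = 7.00e-5 / 5.593e-4 = 0.125.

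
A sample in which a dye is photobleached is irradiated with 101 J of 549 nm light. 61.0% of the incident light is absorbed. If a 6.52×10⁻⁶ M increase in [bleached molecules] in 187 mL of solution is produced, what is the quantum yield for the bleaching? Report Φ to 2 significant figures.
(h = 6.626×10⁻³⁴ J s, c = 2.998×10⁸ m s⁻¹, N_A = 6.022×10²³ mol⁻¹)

Product: (6.52×10⁻⁶ M)(0.187 L) = 1.219×10⁻⁶ mol.
Photon energy at 549 nm: hc/λ = (6.626×10⁻³⁴)(2.998×10⁸)/(549×10⁻⁹) = 3.618×10⁻¹⁹ J.
Photons incident: 101 / 3.618×10⁻¹⁹ = 2.792×10²⁰, i.e. 2.792×10²⁰/6.022×10²³ = 4.636×10⁻⁴ mol.
Photons absorbed: 0.610 × 4.636×10⁻⁴ = 2.828×10⁻⁴ mol.
Φ = 1.219×10⁻⁶ mol / 2.828×10⁻⁴ mol photons = 0.0043.

Φ = 0.0043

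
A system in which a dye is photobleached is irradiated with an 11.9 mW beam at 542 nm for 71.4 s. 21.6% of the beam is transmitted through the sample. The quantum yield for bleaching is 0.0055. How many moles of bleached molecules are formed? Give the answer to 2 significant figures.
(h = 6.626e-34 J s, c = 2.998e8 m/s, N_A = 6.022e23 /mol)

1.7e-8 mol

Photon energy at 542 nm: hc/λ = (6.626e-34)(2.998e8)/(542e-9) = 3.665e-19 J.
Energy delivered: (11.9 mW)(71.4 s) = 0.8497 J.
Photons incident: 0.8497 / 3.665e-19 = 2.318e18, i.e. 2.318e18/6.022e23 = 3.849e-6 mol.
Fraction absorbed: 1 − 21.6/100 = 0.7840.
Photons absorbed: 0.7840 × 3.849e-6 = 3.018e-6 mol.
Product: Φ × n_abs = 0.0055 × 3.018e-6 = 1.660e-8 mol.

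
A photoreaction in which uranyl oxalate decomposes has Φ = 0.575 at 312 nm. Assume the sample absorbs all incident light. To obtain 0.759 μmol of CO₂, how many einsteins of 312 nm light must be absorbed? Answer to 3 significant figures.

Product: 0.759 μmol = 7.59e-7 mol.
Photons that must be absorbed: 7.59e-7 / 0.575 = 1.320e-6 mol.

1.32e-6 einstein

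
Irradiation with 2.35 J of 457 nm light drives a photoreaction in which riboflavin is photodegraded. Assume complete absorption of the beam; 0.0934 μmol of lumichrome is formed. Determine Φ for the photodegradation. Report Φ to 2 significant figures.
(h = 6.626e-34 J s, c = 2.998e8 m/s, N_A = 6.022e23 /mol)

Product: 0.0934 μmol = 9.34e-8 mol.
Photon energy at 457 nm: hc/λ = (6.626e-34)(2.998e8)/(457e-9) = 4.347e-19 J.
Photons incident: 2.35 / 4.347e-19 = 5.406e18, i.e. 5.406e18/6.022e23 = 8.977e-6 mol.
Φ = 9.34e-8 mol / 8.977e-6 mol photons = 0.010.

Φ = 0.010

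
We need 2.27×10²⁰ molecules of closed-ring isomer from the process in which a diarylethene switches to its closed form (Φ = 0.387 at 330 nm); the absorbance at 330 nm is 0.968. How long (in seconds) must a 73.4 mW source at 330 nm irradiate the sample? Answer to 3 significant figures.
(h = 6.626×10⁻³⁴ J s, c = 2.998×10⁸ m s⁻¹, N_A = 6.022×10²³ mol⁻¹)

t ≈ 5390 s

Product: 2.27×10²⁰ / 6.022×10²³ = 3.770×10⁻⁴ mol.
Photons that must be absorbed: 3.770×10⁻⁴ / 0.387 = 9.742×10⁻⁴ mol.
Fraction absorbed: 1 − 10^(−0.968) = 0.8924.
Incident photons needed: 9.742×10⁻⁴ / 0.8924 = 0.001092 mol.
Photon energy: hc/λ = 6.020×10⁻¹⁹ J; per mole, 3.625×10⁵ J mol⁻¹.
Energy required: 0.001092 × 3.625×10⁵ = 395.9 J.
Time: 395.9 J / 0.0734 W = 5390 s.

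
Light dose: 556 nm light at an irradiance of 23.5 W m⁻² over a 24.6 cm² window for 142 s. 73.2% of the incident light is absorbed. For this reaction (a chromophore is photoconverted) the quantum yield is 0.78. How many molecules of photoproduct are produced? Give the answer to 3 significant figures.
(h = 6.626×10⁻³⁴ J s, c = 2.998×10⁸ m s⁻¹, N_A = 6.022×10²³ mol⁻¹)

1.31×10¹⁹ molecules

Photon energy at 556 nm: hc/λ = (6.626×10⁻³⁴)(2.998×10⁸)/(556×10⁻⁹) = 3.573×10⁻¹⁹ J.
Energy delivered: (23.5 W m⁻²)(24.6×10⁻⁴ m²)(142 s) = 8.209 J.
Photons incident: 8.209 / 3.573×10⁻¹⁹ = 2.298×10¹⁹, i.e. 2.298×10¹⁹/6.022×10²³ = 3.816×10⁻⁵ mol.
Photons absorbed: 0.732 × 3.816×10⁻⁵ = 2.793×10⁻⁵ mol.
Product: Φ × n_abs = 0.78 × 2.793×10⁻⁵ = 2.179×10⁻⁵ mol.
As a count: 2.179×10⁻⁵ × 6.022×10²³ = 1.31×10¹⁹.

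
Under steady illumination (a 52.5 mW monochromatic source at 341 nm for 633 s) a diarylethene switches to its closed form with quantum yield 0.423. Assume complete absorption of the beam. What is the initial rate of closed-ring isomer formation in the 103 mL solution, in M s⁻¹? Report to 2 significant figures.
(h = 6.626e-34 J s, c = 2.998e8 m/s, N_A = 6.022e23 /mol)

Photon energy at 341 nm: hc/λ = (6.626e-34)(2.998e8)/(341e-9) = 5.825e-19 J.
Energy delivered: (52.5 mW)(633 s) = 33.23 J.
Photons incident: 33.23 / 5.825e-19 = 5.705e19, i.e. 5.705e19/6.022e23 = 9.474e-5 mol.
Product formed: 0.423 × 9.474e-5 = 4.008e-5 mol.
Rate: 4.008e-5 mol / (633 s × 0.103 L) = 6.1e-7 M s⁻¹.

6.1e-7 M s⁻¹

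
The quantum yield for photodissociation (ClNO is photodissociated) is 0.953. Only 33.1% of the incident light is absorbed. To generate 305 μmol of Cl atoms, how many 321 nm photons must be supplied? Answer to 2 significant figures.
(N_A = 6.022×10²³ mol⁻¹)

Product: 305 μmol = 3.05×10⁻⁴ mol.
Photons that must be absorbed: 3.05×10⁻⁴ / 0.953 = 3.200×10⁻⁴ mol.
Incident photons needed: 3.200×10⁻⁴ / 0.331 = 9.668×10⁻⁴ mol.
Photon count: 9.668×10⁻⁴ × 6.022×10²³ = 5.8×10²⁰.

5.8×10²⁰ photons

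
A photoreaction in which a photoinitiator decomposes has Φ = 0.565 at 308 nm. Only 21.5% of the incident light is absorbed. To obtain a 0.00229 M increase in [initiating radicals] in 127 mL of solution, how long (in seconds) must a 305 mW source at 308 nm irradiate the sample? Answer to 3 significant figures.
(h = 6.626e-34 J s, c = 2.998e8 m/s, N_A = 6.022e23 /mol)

Product: (0.00229 M)(0.127 L) = 2.908e-4 mol.
Photons that must be absorbed: 2.908e-4 / 0.565 = 5.147e-4 mol.
Incident photons needed: 5.147e-4 / 0.215 = 0.002394 mol.
Photon energy: hc/λ = 6.450e-19 J; per mole, 3.884e5 J mol⁻¹.
Energy required: 0.002394 × 3.884e5 = 929.8 J.
Time: 929.8 J / 0.305 W = 3050 s.

t ≈ 3050 s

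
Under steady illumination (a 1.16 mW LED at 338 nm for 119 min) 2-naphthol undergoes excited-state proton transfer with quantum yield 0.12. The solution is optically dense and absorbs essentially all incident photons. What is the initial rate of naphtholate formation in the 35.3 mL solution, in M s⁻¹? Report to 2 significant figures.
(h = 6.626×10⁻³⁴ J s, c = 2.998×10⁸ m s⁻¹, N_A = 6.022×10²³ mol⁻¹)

1.1×10⁻⁸ M s⁻¹

Photon energy at 338 nm: hc/λ = (6.626×10⁻³⁴)(2.998×10⁸)/(338×10⁻⁹) = 5.877×10⁻¹⁹ J.
Energy delivered: (1.16 mW)(7140 s) = 8.282 J.
Photons incident: 8.282 / 5.877×10⁻¹⁹ = 1.409×10¹⁹, i.e. 1.409×10¹⁹/6.022×10²³ = 2.340×10⁻⁵ mol.
Product formed: 0.12 × 2.340×10⁻⁵ = 2.808×10⁻⁶ mol.
Rate: 2.808×10⁻⁶ mol / (7140 s × 0.0353 L) = 1.1×10⁻⁸ M s⁻¹.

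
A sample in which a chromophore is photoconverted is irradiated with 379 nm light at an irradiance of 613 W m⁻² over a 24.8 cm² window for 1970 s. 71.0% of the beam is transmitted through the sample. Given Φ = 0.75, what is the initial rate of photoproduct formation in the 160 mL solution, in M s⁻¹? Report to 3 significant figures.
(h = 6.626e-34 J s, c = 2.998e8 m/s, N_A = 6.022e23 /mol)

Photon energy at 379 nm: hc/λ = (6.626e-34)(2.998e8)/(379e-9) = 5.241e-19 J.
Energy delivered: (613 W m⁻²)(24.8e-4 m²)(1970 s) = 2995 J.
Photons incident: 2995 / 5.241e-19 = 5.715e21, i.e. 5.715e21/6.022e23 = 0.009490 mol.
Fraction absorbed: 1 − 71.0/100 = 0.2900.
Photons absorbed: 0.2900 × 0.009490 = 0.002752 mol.
Product formed: 0.75 × 0.002752 = 0.002064 mol.
Rate: 0.002064 mol / (1970 s × 0.16 L) = 6.55e-6 M s⁻¹.

6.55e-6 M s⁻¹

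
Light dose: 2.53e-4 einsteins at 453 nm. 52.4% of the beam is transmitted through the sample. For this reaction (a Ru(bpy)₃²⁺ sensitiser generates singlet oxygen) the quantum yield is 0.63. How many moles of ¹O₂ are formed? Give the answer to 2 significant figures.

Fraction absorbed: 1 − 52.4/100 = 0.4760.
Photons absorbed: 0.4760 × 2.53e-4 = 1.204e-4 mol.
Product: Φ × n_abs = 0.63 × 1.204e-4 = 7.585e-5 mol.

7.6e-5 mol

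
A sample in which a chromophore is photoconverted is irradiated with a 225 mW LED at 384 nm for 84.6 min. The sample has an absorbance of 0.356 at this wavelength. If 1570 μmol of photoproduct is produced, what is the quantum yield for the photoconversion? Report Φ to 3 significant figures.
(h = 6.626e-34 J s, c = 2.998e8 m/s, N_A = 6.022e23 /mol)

Product: 1570 μmol = 0.00157 mol.
Photon energy at 384 nm: hc/λ = (6.626e-34)(2.998e8)/(384e-9) = 5.173e-19 J.
Energy delivered: (225 mW)(5076 s) = 1142 J.
Photons incident: 1142 / 5.173e-19 = 2.208e21, i.e. 2.208e21/6.022e23 = 0.003667 mol.
Fraction absorbed: 1 − 10^(−0.356) = 0.5594.
Photons absorbed: 0.5594 × 0.003667 = 0.002051 mol.
Φ = 0.00157 mol / 0.002051 mol photons = 0.765.

Φ = 0.765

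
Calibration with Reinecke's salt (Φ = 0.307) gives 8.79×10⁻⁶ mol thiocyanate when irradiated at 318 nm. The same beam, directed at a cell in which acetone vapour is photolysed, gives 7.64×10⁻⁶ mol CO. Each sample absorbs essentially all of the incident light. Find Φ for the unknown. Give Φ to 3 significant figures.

Photons absorbed by the actinometer: 8.79×10⁻⁶ / 0.307 = 2.863×10⁻⁵ mol.
Φ(unknown) = 7.64×10⁻⁶ / 2.863×10⁻⁵ = 0.267.

Φ = 0.267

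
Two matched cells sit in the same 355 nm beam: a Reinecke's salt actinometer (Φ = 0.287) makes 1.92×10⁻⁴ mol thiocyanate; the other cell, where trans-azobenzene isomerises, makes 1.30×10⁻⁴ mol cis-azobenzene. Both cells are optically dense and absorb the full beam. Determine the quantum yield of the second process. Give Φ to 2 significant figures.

Photons absorbed by the actinometer: 1.92×10⁻⁴ / 0.287 = 6.690×10⁻⁴ mol.
Φ(unknown) = 1.30×10⁻⁴ / 6.690×10⁻⁴ = 0.19.

Φ = 0.19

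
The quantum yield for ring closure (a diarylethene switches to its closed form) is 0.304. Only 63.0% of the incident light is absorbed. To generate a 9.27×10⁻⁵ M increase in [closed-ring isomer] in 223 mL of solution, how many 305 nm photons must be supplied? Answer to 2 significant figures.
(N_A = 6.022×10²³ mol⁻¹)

Product: (9.27×10⁻⁵ M)(0.223 L) = 2.067×10⁻⁵ mol.
Photons that must be absorbed: 2.067×10⁻⁵ / 0.304 = 6.799×10⁻⁵ mol.
Incident photons needed: 6.799×10⁻⁵ / 0.630 = 1.079×10⁻⁴ mol.
Photon count: 1.079×10⁻⁴ × 6.022×10²³ = 6.5×10¹⁹.

6.5×10¹⁹ photons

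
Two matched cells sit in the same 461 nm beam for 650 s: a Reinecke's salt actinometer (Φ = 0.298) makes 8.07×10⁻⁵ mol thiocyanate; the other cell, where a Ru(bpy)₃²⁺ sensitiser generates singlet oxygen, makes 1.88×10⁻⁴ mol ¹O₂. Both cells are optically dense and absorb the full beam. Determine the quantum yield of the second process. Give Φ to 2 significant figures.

Photons absorbed by the actinometer: 8.07×10⁻⁵ / 0.298 = 2.708×10⁻⁴ mol.
Φ(unknown) = 1.88×10⁻⁴ / 2.708×10⁻⁴ = 0.69.

Φ = 0.69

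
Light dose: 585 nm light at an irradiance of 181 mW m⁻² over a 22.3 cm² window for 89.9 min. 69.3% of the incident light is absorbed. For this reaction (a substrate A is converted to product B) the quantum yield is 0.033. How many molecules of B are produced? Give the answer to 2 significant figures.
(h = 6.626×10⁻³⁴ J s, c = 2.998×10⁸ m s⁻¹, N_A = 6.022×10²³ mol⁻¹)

Photon energy at 585 nm: hc/λ = (6.626×10⁻³⁴)(2.998×10⁸)/(585×10⁻⁹) = 3.396×10⁻¹⁹ J.
Energy delivered: (181 mW m⁻²)(22.3×10⁻⁴ m²)(5394 s) = 2.177 J.
Photons incident: 2.177 / 3.396×10⁻¹⁹ = 6.410×10¹⁸, i.e. 6.410×10¹⁸/6.022×10²³ = 1.064×10⁻⁵ mol.
Photons absorbed: 0.693 × 1.064×10⁻⁵ = 7.374×10⁻⁶ mol.
Product: Φ × n_abs = 0.033 × 7.374×10⁻⁶ = 2.433×10⁻⁷ mol.
As a count: 2.433×10⁻⁷ × 6.022×10²³ = 1.5×10¹⁷.

1.5×10¹⁷ molecules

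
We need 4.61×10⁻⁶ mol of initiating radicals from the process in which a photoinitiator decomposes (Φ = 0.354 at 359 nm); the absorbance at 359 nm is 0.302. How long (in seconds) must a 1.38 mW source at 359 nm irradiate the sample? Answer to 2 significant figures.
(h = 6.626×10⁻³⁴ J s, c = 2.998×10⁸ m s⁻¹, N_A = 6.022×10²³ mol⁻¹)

Photons that must be absorbed: 4.61×10⁻⁶ / 0.354 = 1.302×10⁻⁵ mol.
Fraction absorbed: 1 − 10^(−0.302) = 0.5011.
Incident photons needed: 1.302×10⁻⁵ / 0.5011 = 2.598×10⁻⁵ mol.
Photon energy: hc/λ = 5.533×10⁻¹⁹ J; per mole, 3.332×10⁵ J mol⁻¹.
Energy required: 2.598×10⁻⁵ × 3.332×10⁵ = 8.657 J.
Time: 8.657 J / 0.00138 W = 6300 s.

t ≈ 6300 s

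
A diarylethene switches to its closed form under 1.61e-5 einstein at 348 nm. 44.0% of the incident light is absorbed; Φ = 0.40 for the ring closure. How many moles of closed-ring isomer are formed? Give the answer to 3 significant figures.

Photons absorbed: 0.440 × 1.61e-5 = 7.084e-6 mol.
Product: Φ × n_abs = 0.40 × 7.084e-6 = 2.834e-6 mol.

2.83e-6 mol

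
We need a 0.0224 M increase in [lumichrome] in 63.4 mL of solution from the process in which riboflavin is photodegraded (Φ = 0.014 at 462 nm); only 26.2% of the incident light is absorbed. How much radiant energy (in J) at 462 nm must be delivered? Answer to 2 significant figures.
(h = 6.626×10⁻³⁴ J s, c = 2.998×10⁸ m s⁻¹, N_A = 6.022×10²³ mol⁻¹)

1.0×10⁵ J

Product: (0.0224 M)(0.0634 L) = 0.001420 mol.
Photons that must be absorbed: 0.001420 / 0.014 = 0.1014 mol.
Incident photons needed: 0.1014 / 0.262 = 0.3870 mol.
Photon energy: hc/λ = 4.300×10⁻¹⁹ J; per mole, 2.589×10⁵ J mol⁻¹.
Energy required: 0.3870 × 2.589×10⁵ = 1.0×10⁵ J.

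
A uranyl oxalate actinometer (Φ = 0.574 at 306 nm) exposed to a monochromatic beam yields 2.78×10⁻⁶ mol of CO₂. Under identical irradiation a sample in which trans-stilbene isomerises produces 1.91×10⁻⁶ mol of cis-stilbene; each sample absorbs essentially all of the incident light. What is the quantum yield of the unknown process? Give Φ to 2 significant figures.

Φ = 0.39

Photons absorbed by the actinometer: 2.78×10⁻⁶ / 0.574 = 4.843×10⁻⁶ mol.
Φ(unknown) = 1.91×10⁻⁶ / 4.843×10⁻⁶ = 0.39.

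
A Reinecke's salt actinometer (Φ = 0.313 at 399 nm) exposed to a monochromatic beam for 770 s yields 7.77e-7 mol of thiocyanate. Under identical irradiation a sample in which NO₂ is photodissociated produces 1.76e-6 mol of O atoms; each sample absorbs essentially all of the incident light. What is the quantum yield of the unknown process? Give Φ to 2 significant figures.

Photons absorbed by the actinometer: 7.77e-7 / 0.313 = 2.482e-6 mol.
Φ(unknown) = 1.76e-6 / 2.482e-6 = 0.71.

Φ = 0.71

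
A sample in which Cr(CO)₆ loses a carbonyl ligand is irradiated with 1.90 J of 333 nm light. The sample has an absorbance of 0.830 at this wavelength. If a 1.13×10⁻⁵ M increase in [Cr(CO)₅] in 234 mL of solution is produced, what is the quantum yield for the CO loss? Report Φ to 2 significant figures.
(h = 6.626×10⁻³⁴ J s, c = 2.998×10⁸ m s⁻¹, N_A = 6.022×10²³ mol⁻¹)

Φ = 0.59

Product: (1.13×10⁻⁵ M)(0.234 L) = 2.644×10⁻⁶ mol.
Photon energy at 333 nm: hc/λ = (6.626×10⁻³⁴)(2.998×10⁸)/(333×10⁻⁹) = 5.965×10⁻¹⁹ J.
Photons incident: 1.90 / 5.965×10⁻¹⁹ = 3.185×10¹⁸, i.e. 3.185×10¹⁸/6.022×10²³ = 5.289×10⁻⁶ mol.
Fraction absorbed: 1 − 10^(−0.830) = 0.8521.
Photons absorbed: 0.8521 × 5.289×10⁻⁶ = 4.507×10⁻⁶ mol.
Φ = 2.644×10⁻⁶ mol / 4.507×10⁻⁶ mol photons = 0.59.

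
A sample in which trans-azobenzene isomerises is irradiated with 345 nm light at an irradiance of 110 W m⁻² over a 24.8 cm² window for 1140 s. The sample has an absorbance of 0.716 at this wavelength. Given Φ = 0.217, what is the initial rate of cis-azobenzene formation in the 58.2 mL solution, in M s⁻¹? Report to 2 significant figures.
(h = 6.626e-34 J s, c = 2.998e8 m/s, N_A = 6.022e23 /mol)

2.4e-6 M s⁻¹

Photon energy at 345 nm: hc/λ = (6.626e-34)(2.998e8)/(345e-9) = 5.758e-19 J.
Energy delivered: (110 W m⁻²)(24.8e-4 m²)(1140 s) = 311.0 J.
Photons incident: 311.0 / 5.758e-19 = 5.401e20, i.e. 5.401e20/6.022e23 = 8.969e-4 mol.
Fraction absorbed: 1 − 10^(−0.716) = 0.8077.
Photons absorbed: 0.8077 × 8.969e-4 = 7.244e-4 mol.
Product formed: 0.217 × 7.244e-4 = 1.572e-4 mol.
Rate: 1.572e-4 mol / (1140 s × 0.0582 L) = 2.4e-6 M s⁻¹.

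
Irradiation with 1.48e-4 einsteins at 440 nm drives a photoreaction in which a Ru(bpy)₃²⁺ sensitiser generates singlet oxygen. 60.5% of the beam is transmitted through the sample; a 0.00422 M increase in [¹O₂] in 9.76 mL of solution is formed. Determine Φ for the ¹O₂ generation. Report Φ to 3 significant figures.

Product: (0.00422 M)(0.00976 L) = 4.119e-5 mol.
Fraction absorbed: 1 − 60.5/100 = 0.3950.
Photons absorbed: 0.3950 × 1.48e-4 = 5.846e-5 mol.
Φ = 4.119e-5 mol / 5.846e-5 mol photons = 0.705.

Φ = 0.705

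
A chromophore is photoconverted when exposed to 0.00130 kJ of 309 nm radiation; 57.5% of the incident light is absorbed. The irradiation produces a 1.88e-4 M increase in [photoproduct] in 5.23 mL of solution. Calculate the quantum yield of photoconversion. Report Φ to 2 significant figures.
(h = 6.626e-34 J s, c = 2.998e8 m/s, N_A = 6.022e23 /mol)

Φ = 0.51

Product: (1.88e-4 M)(0.00523 L) = 9.832e-7 mol.
Photon energy at 309 nm: hc/λ = (6.626e-34)(2.998e8)/(309e-9) = 6.429e-19 J.
Incident energy: 0.00130 kJ = 1.30 J.
Photons incident: 1.30 / 6.429e-19 = 2.022e18, i.e. 2.022e18/6.022e23 = 3.358e-6 mol.
Photons absorbed: 0.575 × 3.358e-6 = 1.931e-6 mol.
Φ = 9.832e-7 mol / 1.931e-6 mol photons = 0.51.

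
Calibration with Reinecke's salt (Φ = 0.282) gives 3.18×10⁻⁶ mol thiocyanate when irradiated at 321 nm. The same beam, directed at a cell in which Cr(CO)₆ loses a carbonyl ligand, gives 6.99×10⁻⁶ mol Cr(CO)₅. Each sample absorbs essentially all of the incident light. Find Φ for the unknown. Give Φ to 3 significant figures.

Photons absorbed by the actinometer: 3.18×10⁻⁶ / 0.282 = 1.128×10⁻⁵ mol.
Φ(unknown) = 6.99×10⁻⁶ / 1.128×10⁻⁵ = 0.620.

Φ = 0.620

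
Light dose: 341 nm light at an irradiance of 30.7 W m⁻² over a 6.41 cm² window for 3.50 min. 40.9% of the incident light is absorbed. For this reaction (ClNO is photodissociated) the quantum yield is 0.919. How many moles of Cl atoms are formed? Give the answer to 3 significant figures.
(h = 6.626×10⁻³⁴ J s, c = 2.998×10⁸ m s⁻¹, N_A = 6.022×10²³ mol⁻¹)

4.43×10⁻⁶ mol

Photon energy at 341 nm: hc/λ = (6.626×10⁻³⁴)(2.998×10⁸)/(341×10⁻⁹) = 5.825×10⁻¹⁹ J.
Energy delivered: (30.7 W m⁻²)(6.41×10⁻⁴ m²)(210 s) = 4.133 J.
Photons incident: 4.133 / 5.825×10⁻¹⁹ = 7.095×10¹⁸, i.e. 7.095×10¹⁸/6.022×10²³ = 1.178×10⁻⁵ mol.
Photons absorbed: 0.409 × 1.178×10⁻⁵ = 4.818×10⁻⁶ mol.
Product: Φ × n_abs = 0.919 × 4.818×10⁻⁶ = 4.428×10⁻⁶ mol.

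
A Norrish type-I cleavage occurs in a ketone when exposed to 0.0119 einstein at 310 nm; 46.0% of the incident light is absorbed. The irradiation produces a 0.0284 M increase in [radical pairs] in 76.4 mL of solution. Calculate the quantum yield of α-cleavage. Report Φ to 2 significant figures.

Φ = 0.40

Product: (0.0284 M)(0.0764 L) = 0.002170 mol.
Photons absorbed: 0.460 × 0.0119 = 0.005474 mol.
Φ = 0.002170 mol / 0.005474 mol photons = 0.40.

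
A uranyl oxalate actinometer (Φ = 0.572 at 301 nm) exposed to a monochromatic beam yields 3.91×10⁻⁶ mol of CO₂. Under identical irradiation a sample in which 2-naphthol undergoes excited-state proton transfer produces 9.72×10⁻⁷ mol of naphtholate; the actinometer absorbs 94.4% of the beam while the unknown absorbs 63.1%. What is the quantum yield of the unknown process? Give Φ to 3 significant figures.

Photons absorbed by the actinometer: 3.91×10⁻⁶ / 0.572 = 6.836×10⁻⁶ mol.
Incident flux: 6.836×10⁻⁶ / 0.944 = 7.242×10⁻⁶ einstein.
Absorbed by unknown: 0.631 × 7.242×10⁻⁶ = 4.570×10⁻⁶ mol.
Φ(unknown) = 9.72×10⁻⁷ / 4.570×10⁻⁶ = 0.213.

Φ = 0.213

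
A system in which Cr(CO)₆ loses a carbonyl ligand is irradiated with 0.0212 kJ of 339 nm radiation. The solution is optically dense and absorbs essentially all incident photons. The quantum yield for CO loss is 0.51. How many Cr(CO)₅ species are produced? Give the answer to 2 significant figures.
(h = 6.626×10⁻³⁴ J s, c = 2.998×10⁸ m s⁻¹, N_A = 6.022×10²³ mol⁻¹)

Photon energy at 339 nm: hc/λ = (6.626×10⁻³⁴)(2.998×10⁸)/(339×10⁻⁹) = 5.860×10⁻¹⁹ J.
Incident energy: 0.0212 kJ = 21.2 J.
Photons incident: 21.2 / 5.860×10⁻¹⁹ = 3.618×10¹⁹, i.e. 3.618×10¹⁹/6.022×10²³ = 6.008×10⁻⁵ mol.
Product: Φ × n_abs = 0.51 × 6.008×10⁻⁵ = 3.064×10⁻⁵ mol.
As a count: 3.064×10⁻⁵ × 6.022×10²³ = 1.8×10¹⁹.

1.8×10¹⁹ species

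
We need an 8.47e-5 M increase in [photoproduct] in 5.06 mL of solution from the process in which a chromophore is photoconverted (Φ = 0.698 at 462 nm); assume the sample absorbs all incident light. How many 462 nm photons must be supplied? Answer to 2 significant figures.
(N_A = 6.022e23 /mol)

Product: (8.47e-5 M)(0.00506 L) = 4.286e-7 mol.
Photons that must be absorbed: 4.286e-7 / 0.698 = 6.140e-7 mol.
Photon count: 6.140e-7 × 6.022e23 = 3.7e17.

3.7e17 photons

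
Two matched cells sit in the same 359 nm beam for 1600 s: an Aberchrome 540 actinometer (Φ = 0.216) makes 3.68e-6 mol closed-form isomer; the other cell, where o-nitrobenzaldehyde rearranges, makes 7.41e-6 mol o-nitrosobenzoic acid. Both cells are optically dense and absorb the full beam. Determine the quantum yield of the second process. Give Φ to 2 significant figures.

Photons absorbed by the actinometer: 3.68e-6 / 0.216 = 1.704e-5 mol.
Φ(unknown) = 7.41e-6 / 1.704e-5 = 0.43.

Φ = 0.43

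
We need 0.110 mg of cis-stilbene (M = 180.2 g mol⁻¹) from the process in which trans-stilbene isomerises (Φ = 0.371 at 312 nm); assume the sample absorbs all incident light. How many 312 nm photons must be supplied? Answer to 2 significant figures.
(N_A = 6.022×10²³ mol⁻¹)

Product: 0.110 mg / 180.2 g mol⁻¹ = 6.104×10⁻⁷ mol.
Photons that must be absorbed: 6.104×10⁻⁷ / 0.371 = 1.645×10⁻⁶ mol.
Photon count: 1.645×10⁻⁶ × 6.022×10²³ = 9.9×10¹⁷.

9.9×10¹⁷ photons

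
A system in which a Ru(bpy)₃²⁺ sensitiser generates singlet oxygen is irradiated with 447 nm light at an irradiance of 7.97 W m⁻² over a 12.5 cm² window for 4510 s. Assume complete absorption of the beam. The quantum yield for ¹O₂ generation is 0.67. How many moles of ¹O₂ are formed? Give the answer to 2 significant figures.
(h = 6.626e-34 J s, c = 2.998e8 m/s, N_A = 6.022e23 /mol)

1.1e-4 mol

Photon energy at 447 nm: hc/λ = (6.626e-34)(2.998e8)/(447e-9) = 4.444e-19 J.
Energy delivered: (7.97 W m⁻²)(12.5e-4 m²)(4510 s) = 44.93 J.
Photons incident: 44.93 / 4.444e-19 = 1.011e20, i.e. 1.011e20/6.022e23 = 1.679e-4 mol.
Product: Φ × n_abs = 0.67 × 1.679e-4 = 1.125e-4 mol.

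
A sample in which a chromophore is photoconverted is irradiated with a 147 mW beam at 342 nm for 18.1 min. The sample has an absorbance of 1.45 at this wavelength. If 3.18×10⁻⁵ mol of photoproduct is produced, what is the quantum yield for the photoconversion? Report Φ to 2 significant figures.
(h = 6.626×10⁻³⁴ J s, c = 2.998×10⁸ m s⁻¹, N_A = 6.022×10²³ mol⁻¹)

Photon energy at 342 nm: hc/λ = (6.626×10⁻³⁴)(2.998×10⁸)/(342×10⁻⁹) = 5.808×10⁻¹⁹ J.
Energy delivered: (147 mW)(1086 s) = 159.6 J.
Photons incident: 159.6 / 5.808×10⁻¹⁹ = 2.748×10²⁰, i.e. 2.748×10²⁰/6.022×10²³ = 4.563×10⁻⁴ mol.
Fraction absorbed: 1 − 10^(−1.45) = 0.9645.
Photons absorbed: 0.9645 × 4.563×10⁻⁴ = 4.401×10⁻⁴ mol.
Φ = 3.18×10⁻⁵ mol / 4.401×10⁻⁴ mol photons = 0.072.

Φ = 0.072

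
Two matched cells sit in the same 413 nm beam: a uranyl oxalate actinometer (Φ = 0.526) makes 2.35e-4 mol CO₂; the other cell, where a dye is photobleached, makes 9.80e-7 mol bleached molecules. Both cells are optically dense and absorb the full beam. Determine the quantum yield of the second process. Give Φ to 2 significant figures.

Photons absorbed by the actinometer: 2.35e-4 / 0.526 = 4.468e-4 mol.
Φ(unknown) = 9.80e-7 / 4.468e-4 = 0.0022.

Φ = 0.0022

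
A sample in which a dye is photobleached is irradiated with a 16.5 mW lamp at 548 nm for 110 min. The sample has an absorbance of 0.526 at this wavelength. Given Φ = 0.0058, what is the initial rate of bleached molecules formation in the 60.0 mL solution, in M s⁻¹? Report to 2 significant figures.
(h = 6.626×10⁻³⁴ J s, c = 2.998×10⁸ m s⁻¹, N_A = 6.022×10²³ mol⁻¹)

Photon energy at 548 nm: hc/λ = (6.626×10⁻³⁴)(2.998×10⁸)/(548×10⁻⁹) = 3.625×10⁻¹⁹ J.
Energy delivered: (16.5 mW)(6600 s) = 108.9 J.
Photons incident: 108.9 / 3.625×10⁻¹⁹ = 3.004×10²⁰, i.e. 3.004×10²⁰/6.022×10²³ = 4.988×10⁻⁴ mol.
Fraction absorbed: 1 − 10^(−0.526) = 0.7021.
Photons absorbed: 0.7021 × 4.988×10⁻⁴ = 3.502×10⁻⁴ mol.
Product formed: 0.0058 × 3.502×10⁻⁴ = 2.031×10⁻⁶ mol.
Rate: 2.031×10⁻⁶ mol / (6600 s × 0.06 L) = 5.1×10⁻⁹ M s⁻¹.

5.1×10⁻⁹ M s⁻¹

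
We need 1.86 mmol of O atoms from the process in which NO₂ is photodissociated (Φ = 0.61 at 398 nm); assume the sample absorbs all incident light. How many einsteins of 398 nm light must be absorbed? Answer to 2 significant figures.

0.0030 einstein

Product: 1.86 mmol = 0.00186 mol.
Photons that must be absorbed: 0.00186 / 0.61 = 0.003049 mol.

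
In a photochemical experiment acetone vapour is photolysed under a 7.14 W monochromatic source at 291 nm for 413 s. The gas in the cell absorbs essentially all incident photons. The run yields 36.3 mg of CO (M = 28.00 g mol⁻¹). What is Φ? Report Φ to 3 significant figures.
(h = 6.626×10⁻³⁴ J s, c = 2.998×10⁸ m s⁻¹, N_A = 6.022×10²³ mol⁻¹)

Φ = 0.181

Product: 36.3 mg / 28.00 g mol⁻¹ = 0.001296 mol.
Photon energy at 291 nm: hc/λ = (6.626×10⁻³⁴)(2.998×10⁸)/(291×10⁻⁹) = 6.826×10⁻¹⁹ J.
Energy delivered: (7.14 W)(413 s) = 2949 J.
Photons incident: 2949 / 6.826×10⁻¹⁹ = 4.320×10²¹, i.e. 4.320×10²¹/6.022×10²³ = 0.007174 mol.
Φ = 0.001296 mol / 0.007174 mol photons = 0.181.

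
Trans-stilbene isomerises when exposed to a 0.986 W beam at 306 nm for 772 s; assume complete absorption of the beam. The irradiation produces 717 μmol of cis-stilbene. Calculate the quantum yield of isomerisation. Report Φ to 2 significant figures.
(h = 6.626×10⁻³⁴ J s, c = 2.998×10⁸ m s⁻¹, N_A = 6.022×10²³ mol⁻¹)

Φ = 0.37

Product: 717 μmol = 7.17×10⁻⁴ mol.
Photon energy at 306 nm: hc/λ = (6.626×10⁻³⁴)(2.998×10⁸)/(306×10⁻⁹) = 6.492×10⁻¹⁹ J.
Energy delivered: (0.986 W)(772 s) = 761.2 J.
Photons incident: 761.2 / 6.492×10⁻¹⁹ = 1.173×10²¹, i.e. 1.173×10²¹/6.022×10²³ = 0.001948 mol.
Φ = 7.17×10⁻⁴ mol / 0.001948 mol photons = 0.37.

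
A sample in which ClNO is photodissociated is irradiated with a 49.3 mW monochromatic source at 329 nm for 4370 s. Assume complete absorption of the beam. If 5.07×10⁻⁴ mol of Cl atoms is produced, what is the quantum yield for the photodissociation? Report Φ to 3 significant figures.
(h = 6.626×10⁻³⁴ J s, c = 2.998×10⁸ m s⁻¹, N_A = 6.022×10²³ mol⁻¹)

Φ = 0.856

Photon energy at 329 nm: hc/λ = (6.626×10⁻³⁴)(2.998×10⁸)/(329×10⁻⁹) = 6.038×10⁻¹⁹ J.
Energy delivered: (49.3 mW)(4370 s) = 215.4 J.
Photons incident: 215.4 / 6.038×10⁻¹⁹ = 3.567×10²⁰, i.e. 3.567×10²⁰/6.022×10²³ = 5.923×10⁻⁴ mol.
Φ = 5.07×10⁻⁴ mol / 5.923×10⁻⁴ mol photons = 0.856.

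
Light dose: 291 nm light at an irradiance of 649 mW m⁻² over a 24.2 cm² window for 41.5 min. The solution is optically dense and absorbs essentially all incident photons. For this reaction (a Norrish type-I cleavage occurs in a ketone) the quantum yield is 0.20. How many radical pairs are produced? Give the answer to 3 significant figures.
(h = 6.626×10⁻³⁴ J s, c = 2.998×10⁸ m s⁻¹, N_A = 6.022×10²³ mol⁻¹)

Photon energy at 291 nm: hc/λ = (6.626×10⁻³⁴)(2.998×10⁸)/(291×10⁻⁹) = 6.826×10⁻¹⁹ J.
Energy delivered: (649 mW m⁻²)(24.2×10⁻⁴ m²)(2490 s) = 3.911 J.
Photons incident: 3.911 / 6.826×10⁻¹⁹ = 5.730×10¹⁸, i.e. 5.730×10¹⁸/6.022×10²³ = 9.515×10⁻⁶ mol.
Product: Φ × n_abs = 0.20 × 9.515×10⁻⁶ = 1.903×10⁻⁶ mol.
As a count: 1.903×10⁻⁶ × 6.022×10²³ = 1.15×10¹⁸.

1.15×10¹⁸ radical pairs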